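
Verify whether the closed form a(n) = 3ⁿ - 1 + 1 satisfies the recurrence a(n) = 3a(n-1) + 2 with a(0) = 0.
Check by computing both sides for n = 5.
From the recurrence with a(0) = 0:
  a(0) = 0, a(1) = 2, a(2) = 8, a(3) = 26, a(4) = 80, a(5) = 242
  so the recurrence gives a(5) = 242.
From the proposed closed form a(n) = 3ⁿ - 1 + 1:
  a(5) = 243.
The recurrence gives 242 but the closed form gives 243, so the closed form does not satisfy the recurrence.

No, the closed form is incorrect.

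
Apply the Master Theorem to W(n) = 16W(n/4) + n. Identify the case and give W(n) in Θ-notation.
Master Theorem template: W(n) = a·W(n/b) + f(n).
Here: a=16, b=4, f(n)=n
Compute log_b(a) = log_4(16) = 2.
f(n) = n = O(n^(2-ε)) with ε = 1. Case 1: W(n) = Θ(n^log_b(a)) = Θ(n^2).

Case 1: W(n) = Θ(n^2)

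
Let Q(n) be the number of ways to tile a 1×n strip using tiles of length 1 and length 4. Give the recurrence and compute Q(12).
Condition on the last tile: it has length 1 (leaving a 1×(n-1) strip) or length 4 (leaving a 1×(n-4) strip), so Q(n) = Q(n-1) + Q(n-4) (order-4 linear recurrence).
For 0 ≤ i < 4 only unit tiles fit, so Q(i) = 1.
Iterating the recurrence: Q(4) = 2, Q(5) = 3, Q(6) = 4, Q(7) = 5, Q(8) = 7, Q(9) = 10, Q(10) = 14, Q(11) = 19, Q(12) = 26.

Q(n) = Q(n-1) + Q(n-4), with Q(i) = 1 for 0 ≤ i < 4; Q(12) = 26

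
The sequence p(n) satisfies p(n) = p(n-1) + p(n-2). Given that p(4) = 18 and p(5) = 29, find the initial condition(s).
Work backwards using p(k) = p(k+2) - p(k+1):
p(3) = p(5) - p(4) = 29 - 18 = 11
p(2) = p(4) - p(3) = 18 - 11 = 7
p(1) = p(3) - p(2) = 11 - 7 = 4
p(0) = p(2) - p(1) = 7 - 4 = 3

p(0) = 3, p(1) = 4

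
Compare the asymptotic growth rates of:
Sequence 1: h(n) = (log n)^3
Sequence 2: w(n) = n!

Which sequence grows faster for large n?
Comparing growth rates:
Growth-rate hierarchy: log n ≺ any polynomial ≺ any exponential cⁿ (c>1) ≺ n! ≺ nⁿ.
factorial dominates polylogarithmic (log n)^3 asymptotically.

w(n) grows faster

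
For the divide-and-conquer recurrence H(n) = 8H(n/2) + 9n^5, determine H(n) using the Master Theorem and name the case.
Master Theorem template: H(n) = a·H(n/b) + f(n).
Here: a=8, b=2, f(n)=9n^5
Compute log_b(a) = log_2(8) = 3.
f(n) = 9n^5 = Ω(n^(3+ε)) with ε = 2, and the regularity condition holds (a·f(n/b) = (a/b^5)·f(n) with a/b^5 = 2^-2 < 1). Case 3: H(n) = Θ(f(n)) = Θ(n^5).

Case 3: H(n) = Θ(n^5)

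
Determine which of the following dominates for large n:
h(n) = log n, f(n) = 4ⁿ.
Comparing growth rates:
Growth-rate hierarchy: log n ≺ any polynomial ≺ any exponential cⁿ (c>1) ≺ n! ≺ nⁿ.
exponential base 4 dominates logarithmic asymptotically.

f(n) grows faster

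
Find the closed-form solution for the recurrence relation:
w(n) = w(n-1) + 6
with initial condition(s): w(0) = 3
Recurrence: w(n) = w(n-1) + 6, initial: w(0) = 3.
Each step adds 6, so w(n) = w(0) + 6n = 6n + 3.

w(n) = 6n + 3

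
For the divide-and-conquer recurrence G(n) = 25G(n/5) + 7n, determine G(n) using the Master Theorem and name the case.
Master Theorem template: G(n) = a·G(n/b) + f(n).
Here: a=25, b=5, f(n)=7n
Compute log_b(a) = log_5(25) = 2.
f(n) = 7n = O(n^(2-ε)) with ε = 1. Case 1: G(n) = Θ(n^log_b(a)) = Θ(n^2).

Case 1: G(n) = Θ(n^2)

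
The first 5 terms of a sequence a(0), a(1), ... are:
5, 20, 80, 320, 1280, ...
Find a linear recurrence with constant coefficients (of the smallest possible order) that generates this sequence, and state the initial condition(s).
Look for the lowest-order linear relation among consecutive terms.
Observation: each term is 4× the previous.
Check at n=2: 4·20 = 80. ✓

a(n) = 4 × a(n-1), a(0) = 5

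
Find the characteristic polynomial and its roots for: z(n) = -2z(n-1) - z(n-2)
Substitute z(n) = rⁿ and divide through by rⁿ⁻²: r² + 2r + 1 = 0
Factor: (r + 1)² = 0, so r = -1 (double root).
General solution: z(n) = (A + Bn)·(-1)ⁿ

Characteristic: r² + 2r + 1 = 0, Roots: r = -1 (double root)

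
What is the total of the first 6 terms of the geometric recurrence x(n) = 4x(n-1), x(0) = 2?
Computing the sequence terms: 2, 8, 32, 128, 512, 2048
Adding these values together:

2730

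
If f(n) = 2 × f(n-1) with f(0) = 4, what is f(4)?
Computing step by step:
f(0) = 4
f(1) = 2 × 4 = 8
f(2) = 2 × 8 = 16
f(3) = 2 × 16 = 32
f(4) = 2 × 32 = 64

64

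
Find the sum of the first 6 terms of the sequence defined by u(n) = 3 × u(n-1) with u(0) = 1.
Computing the sequence terms: 1, 3, 9, 27, 81, 243
Adding these values together:

364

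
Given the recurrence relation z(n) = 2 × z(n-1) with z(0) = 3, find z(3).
Computing step by step:
z(0) = 3
z(1) = 2 × 3 = 6
z(2) = 2 × 6 = 12
z(3) = 2 × 12 = 24

24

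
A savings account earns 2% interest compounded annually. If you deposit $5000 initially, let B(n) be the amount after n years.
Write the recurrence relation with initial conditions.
Each year the balance grows by 2%, i.e. is multiplied by 1 + 2/100 = 1.02, so B(n) = 1.02 × B(n-1). The initial deposit gives B(0) = 5000.
Unrolling gives the closed form B(n) = 5000 × (1.02)ⁿ.

B(n) = 1.02 × B(n-1), B(0) = 5000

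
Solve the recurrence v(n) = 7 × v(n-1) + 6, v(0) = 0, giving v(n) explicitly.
Recurrence: v(n) = 7 × v(n-1) + 6, initial: v(0) = 0.
Try v(n) = A·7ⁿ + C. Substituting: A·7ⁿ + C = 7(A·7ⁿ⁻¹ + C) + 6 = A·7ⁿ + 7C + 6, so C = 7C + 6, giving C = -1. Then v(0) = A - 1 = 0 gives A = 1.

v(n) = 7ⁿ - 1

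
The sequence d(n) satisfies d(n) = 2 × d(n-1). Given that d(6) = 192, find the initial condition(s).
In general d(n) = 2ⁿ · d(0). At n = 6: d(0) = d(6) / 2^6 = 192 / 64 = 3.

d(0) = 3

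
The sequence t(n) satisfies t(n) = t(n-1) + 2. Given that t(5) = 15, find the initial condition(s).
t(5) = t(0) + 5·2, so t(0) = 15 - 10 = 5.

t(0) = 5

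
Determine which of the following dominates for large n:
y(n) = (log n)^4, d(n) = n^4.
Comparing growth rates:
Growth-rate hierarchy: log n ≺ any polynomial ≺ any exponential cⁿ (c>1) ≺ n! ≺ nⁿ.
polynomial degree 4 dominates polylogarithmic (log n)^4 asymptotically.

d(n) grows faster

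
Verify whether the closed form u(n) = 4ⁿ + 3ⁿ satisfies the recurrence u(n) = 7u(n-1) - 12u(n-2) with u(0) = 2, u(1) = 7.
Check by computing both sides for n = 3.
From the recurrence with u(0) = 2, u(1) = 7:
  u(0) = 2, u(1) = 7, u(2) = 25, u(3) = 91
  so the recurrence gives u(3) = 91.
From the proposed closed form u(n) = 4ⁿ + 3ⁿ:
  u(3) = 91.
Both sides give 91 at n = 3, and the initial condition(s) match, so the closed form is consistent.

Yes, the closed form is correct.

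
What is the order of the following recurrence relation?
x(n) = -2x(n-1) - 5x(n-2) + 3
The order is the largest lag k for which x(n-k) appears. Here the deepest term is x(n-2) (the 3 term is non-homogeneous and does not affect the order), so the order is 2.

Order 2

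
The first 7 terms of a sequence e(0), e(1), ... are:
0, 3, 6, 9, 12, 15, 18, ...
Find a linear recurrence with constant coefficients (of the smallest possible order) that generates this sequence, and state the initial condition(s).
Look for the lowest-order linear relation among consecutive terms.
Observation: consecutive differences are constant (= 3).
Check at n=2: 1·3 + 3 = 6. ✓

e(n) = e(n-1) + 3, e(0) = 0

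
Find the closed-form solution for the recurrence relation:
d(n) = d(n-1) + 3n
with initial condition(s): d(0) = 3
Recurrence: d(n) = d(n-1) + 3n, initial: d(0) = 3.
Telescoping: d(n) = d(0) + 3·Σᵢ₌₁ⁿ i = 3 + 3·n(n+1)/2.

d(n) = 3·n(n+1)/2 + 3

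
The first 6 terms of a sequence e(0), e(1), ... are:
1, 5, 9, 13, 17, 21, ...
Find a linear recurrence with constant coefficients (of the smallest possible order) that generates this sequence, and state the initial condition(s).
Look for the lowest-order linear relation among consecutive terms.
Observation: consecutive differences are constant (= 4).
Check at n=2: 1·5 + 4 = 9. ✓

e(n) = e(n-1) + 4, e(0) = 1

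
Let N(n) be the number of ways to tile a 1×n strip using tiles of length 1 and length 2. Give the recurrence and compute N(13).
Condition on the last tile: it has length 1 (leaving a 1×(n-1) strip) or length 2 (leaving a 1×(n-2) strip), so N(n) = N(n-1) + N(n-2) (order-2 linear recurrence).
For 0 ≤ i < 2 only unit tiles fit, so N(i) = 1.
Iterating the recurrence: N(2) = 2, N(3) = 3, N(4) = 5, N(5) = 8, N(6) = 13, N(7) = 21, N(8) = 34, N(9) = 55, N(10) = 89, N(11) = 144, N(12) = 233, N(13) = 377.

N(n) = N(n-1) + N(n-2), with N(i) = 1 for 0 ≤ i < 2; N(13) = 377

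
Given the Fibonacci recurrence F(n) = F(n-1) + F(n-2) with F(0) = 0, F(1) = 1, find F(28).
Computing the sequence terms:
0, 1, 1, 2, 3, 5, 8, 13, 21, 34, 55, 89, 144, 233, 377, 610, 987, 1597, 2584, 4181, 6765, 10946, 17711, 28657, 46368, 75025, 121393, 196418, 317811

317811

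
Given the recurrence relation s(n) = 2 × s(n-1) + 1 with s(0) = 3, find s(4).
Computing step by step:
s(0) = 3
s(1) = 2 × 3 + 1 = 7
s(2) = 2 × 7 + 1 = 15
s(3) = 2 × 15 + 1 = 31
s(4) = 2 × 31 + 1 = 63

63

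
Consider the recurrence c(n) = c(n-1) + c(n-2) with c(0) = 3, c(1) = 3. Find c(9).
Computing the sequence terms:
3, 3, 6, 9, 15, 24, 39, 63, 102, 165

165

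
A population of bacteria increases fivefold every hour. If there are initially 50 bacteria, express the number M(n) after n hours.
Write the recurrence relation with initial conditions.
Each hour multiplies the count by 5, so the count after n hours depends only on the count after n-1 hours: M(n) = 5 × M(n-1). The starting count gives M(0) = 50.
Unrolling n times gives the closed form M(n) = 50 × 5ⁿ.

M(n) = 5 × M(n-1), M(0) = 50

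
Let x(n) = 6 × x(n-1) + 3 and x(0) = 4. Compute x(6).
Computing step by step:
x(0) = 4
x(1) = 6 × 4 + 3 = 27
x(2) = 6 × 27 + 3 = 165
x(3) = 6 × 165 + 3 = 993
x(4) = 6 × 993 + 3 = 5961
x(5) = 6 × 5961 + 3 = 35769
x(6) = 6 × 35769 + 3 = 214617

214617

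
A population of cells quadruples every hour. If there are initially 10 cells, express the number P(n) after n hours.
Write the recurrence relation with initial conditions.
Each hour multiplies the count by 4, so the count after n hours depends only on the count after n-1 hours: P(n) = 4 × P(n-1). The starting count gives P(0) = 10.
Unrolling n times gives the closed form P(n) = 10 × 4ⁿ.

P(n) = 4 × P(n-1), P(0) = 10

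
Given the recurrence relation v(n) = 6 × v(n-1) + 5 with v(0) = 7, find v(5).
Computing step by step:
v(0) = 7
v(1) = 6 × 7 + 5 = 47
v(2) = 6 × 47 + 5 = 287
v(3) = 6 × 287 + 5 = 1727
v(4) = 6 × 1727 + 5 = 10367
v(5) = 6 × 10367 + 5 = 62207

62207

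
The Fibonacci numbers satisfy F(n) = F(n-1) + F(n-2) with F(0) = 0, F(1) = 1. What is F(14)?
Computing the sequence terms:
0, 1, 1, 2, 3, 5, 8, 13, 21, 34, 55, 89, 144, 233, 377

377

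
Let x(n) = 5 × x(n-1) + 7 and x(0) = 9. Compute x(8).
Computing step by step:
x(0) = 9
x(1) = 5 × 9 + 7 = 52
x(2) = 5 × 52 + 7 = 267
x(3) = 5 × 267 + 7 = 1342
x(4) = 5 × 1342 + 7 = 6717
x(5) = 5 × 6717 + 7 = 33592
x(6) = 5 × 33592 + 7 = 167967
x(7) = 5 × 167967 + 7 = 839842
x(8) = 5 × 839842 + 7 = 4199217

4199217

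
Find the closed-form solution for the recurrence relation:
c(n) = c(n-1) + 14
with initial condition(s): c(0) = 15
Recurrence: c(n) = c(n-1) + 14, initial: c(0) = 15.
Each step adds 14, so c(n) = c(0) + 14n = 14n + 15.

c(n) = 14n + 15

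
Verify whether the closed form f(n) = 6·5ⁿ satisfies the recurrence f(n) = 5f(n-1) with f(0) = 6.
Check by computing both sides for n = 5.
From the recurrence with f(0) = 6:
  f(0) = 6, f(1) = 30, f(2) = 150, f(3) = 750, f(4) = 3750, f(5) = 18750
  so the recurrence gives f(5) = 18750.
From the proposed closed form f(n) = 6·5ⁿ:
  f(5) = 18750.
Both sides give 18750 at n = 5, and the initial condition(s) match, so the closed form is consistent.

Yes, the closed form is correct.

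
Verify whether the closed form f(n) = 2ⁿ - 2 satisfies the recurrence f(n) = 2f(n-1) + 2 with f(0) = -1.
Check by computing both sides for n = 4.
From the recurrence with f(0) = -1:
  f(0) = -1, f(1) = 0, f(2) = 2, f(3) = 6, f(4) = 14
  so the recurrence gives f(4) = 14.
From the proposed closed form f(n) = 2ⁿ - 2:
  f(4) = 14.
Both sides give 14 at n = 4, and the initial condition(s) match, so the closed form is consistent.

Yes, the closed form is correct.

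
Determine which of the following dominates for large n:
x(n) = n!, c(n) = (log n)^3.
Comparing growth rates:
Growth-rate hierarchy: log n ≺ any polynomial ≺ any exponential cⁿ (c>1) ≺ n! ≺ nⁿ.
factorial dominates polylogarithmic (log n)^3 asymptotically.

x(n) grows faster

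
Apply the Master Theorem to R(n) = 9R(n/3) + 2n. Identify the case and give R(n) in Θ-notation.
Master Theorem template: R(n) = a·R(n/b) + f(n).
Here: a=9, b=3, f(n)=2n
Compute log_b(a) = log_3(9) = 2.
f(n) = 2n = O(n^(2-ε)) with ε = 1. Case 1: R(n) = Θ(n^log_b(a)) = Θ(n^2).

Case 1: R(n) = Θ(n^2)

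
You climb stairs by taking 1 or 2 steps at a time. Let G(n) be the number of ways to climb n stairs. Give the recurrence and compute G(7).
Condition on the size of the last step (1 to 2): before it there were n-1, …, n-2 stairs climbed, and these cases are disjoint, so G(n) = G(n-1) + G(n-2) (Fibonacci-type sequence).
Initial conditions by direct count (compositions of i into parts ≤ 2): G(1) = 1; G(2) = 2.
Iterating the recurrence: G(3) = 3, G(4) = 5, G(5) = 8, G(6) = 13, G(7) = 21.

G(n) = G(n-1) + G(n-2), G(1) = 1, G(2) = 2; G(7) = 21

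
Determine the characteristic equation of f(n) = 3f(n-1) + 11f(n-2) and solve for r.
Substitute f(n) = rⁿ and divide through by rⁿ⁻²: r² - 3r - 11 = 0
Discriminant: 3² + 4·11 = 53, not a perfect square, so by the quadratic formula r = (3 ± √53)/2.
General solution: f(n) = A·r₁ⁿ + B·r₂ⁿ where r₁,r₂ = (3 ± √53)/2

Characteristic: r² - 3r - 11 = 0, Roots: r = (3 ± √53)/2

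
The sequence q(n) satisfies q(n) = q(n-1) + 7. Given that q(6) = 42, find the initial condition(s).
q(6) = q(0) + 6·7, so q(0) = 42 - 42 = 0.

q(0) = 0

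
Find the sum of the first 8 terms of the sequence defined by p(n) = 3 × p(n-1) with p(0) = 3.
Computing the sequence terms: 3, 9, 27, 81, 243, 729, 2187, 6561
Adding these values together:

9840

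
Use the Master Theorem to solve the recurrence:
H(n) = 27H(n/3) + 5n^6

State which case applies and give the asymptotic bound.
Master Theorem template: H(n) = a·H(n/b) + f(n).
Here: a=27, b=3, f(n)=5n^6
Compute log_b(a) = log_3(27) = 3.
f(n) = 5n^6 = Ω(n^(3+ε)) with ε = 3, and the regularity condition holds (a·f(n/b) = (a/b^6)·f(n) with a/b^6 = 3^-3 < 1). Case 3: H(n) = Θ(f(n)) = Θ(n^6).

Case 3: H(n) = Θ(n^6)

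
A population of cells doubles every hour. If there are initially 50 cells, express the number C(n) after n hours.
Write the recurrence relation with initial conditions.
Each hour multiplies the count by 2, so the count after n hours depends only on the count after n-1 hours: C(n) = 2 × C(n-1). The starting count gives C(0) = 50.
Unrolling n times gives the closed form C(n) = 50 × 2ⁿ.

C(n) = 2 × C(n-1), C(0) = 50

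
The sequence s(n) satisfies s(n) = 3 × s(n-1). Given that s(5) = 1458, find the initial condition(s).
In general s(n) = 3ⁿ · s(0). At n = 5: s(0) = s(5) / 3^5 = 1458 / 243 = 6.

s(0) = 6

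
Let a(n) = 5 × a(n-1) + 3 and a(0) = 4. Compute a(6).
Computing step by step:
a(0) = 4
a(1) = 5 × 4 + 3 = 23
a(2) = 5 × 23 + 3 = 118
a(3) = 5 × 118 + 3 = 593
a(4) = 5 × 593 + 3 = 2968
a(5) = 5 × 2968 + 3 = 14843
a(6) = 5 × 14843 + 3 = 74218

74218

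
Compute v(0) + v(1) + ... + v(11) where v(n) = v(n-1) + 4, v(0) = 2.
Computing the sequence terms: 2, 6, 10, 14, 18, 22, 26, 30, 34, 38, 42, 46
Adding these values together:

288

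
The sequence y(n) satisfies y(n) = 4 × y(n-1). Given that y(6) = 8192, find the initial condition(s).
In general y(n) = 4ⁿ · y(0). At n = 6: y(0) = y(6) / 4^6 = 8192 / 4096 = 2.

y(0) = 2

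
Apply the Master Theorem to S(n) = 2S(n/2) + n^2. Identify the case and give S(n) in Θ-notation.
Master Theorem template: S(n) = a·S(n/b) + f(n).
Here: a=2, b=2, f(n)=n^2
Compute log_b(a) = log_2(2) = 1.
f(n) = n^2 = Ω(n^(1+ε)) with ε = 1, and the regularity condition holds (a·f(n/b) = (a/b^2)·f(n) with a/b^2 = 2^-1 < 1). Case 3: S(n) = Θ(f(n)) = Θ(n^2).

Case 3: S(n) = Θ(n^2)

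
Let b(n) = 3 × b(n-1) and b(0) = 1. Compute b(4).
Computing step by step:
b(0) = 1
b(1) = 3 × 1 = 3
b(2) = 3 × 3 = 9
b(3) = 3 × 9 = 27
b(4) = 3 × 27 = 81

81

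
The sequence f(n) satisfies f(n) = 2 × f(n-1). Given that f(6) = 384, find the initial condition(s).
In general f(n) = 2ⁿ · f(0). At n = 6: f(0) = f(6) / 2^6 = 384 / 64 = 6.

f(0) = 6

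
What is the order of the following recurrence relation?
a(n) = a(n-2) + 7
The order is the largest lag k for which a(n-k) appears. Here the deepest term is a(n-2) (the 7 term is non-homogeneous and does not affect the order), so the order is 2.

Order 2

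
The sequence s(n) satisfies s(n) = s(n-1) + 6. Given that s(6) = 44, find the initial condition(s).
s(6) = s(0) + 6·6, so s(0) = 44 - 36 = 8.

s(0) = 8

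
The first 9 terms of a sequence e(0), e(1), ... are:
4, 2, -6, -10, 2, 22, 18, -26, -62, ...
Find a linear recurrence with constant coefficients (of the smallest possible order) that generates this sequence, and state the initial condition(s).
Look for the lowest-order linear relation among consecutive terms.
Observation: e(n) - 1·e(n-1) - (-2)·e(n-2) = 0 holds for the shown terms, and no order-1 relation e(n) = α·e(n-1) + β fits.
Check at n=3: 1·-6 + (-2)·2 = -10. ✓

e(n) = e(n-1) - 2e(n-2), e(0) = 4, e(1) = 2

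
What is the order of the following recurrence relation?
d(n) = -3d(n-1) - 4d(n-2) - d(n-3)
The order is the largest lag k for which d(n-k) appears. Here the deepest term is d(n-3), so the order is 3.

Order 3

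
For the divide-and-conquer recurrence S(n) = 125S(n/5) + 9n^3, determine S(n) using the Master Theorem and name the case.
Master Theorem template: S(n) = a·S(n/b) + f(n).
Here: a=125, b=5, f(n)=9n^3
Compute log_b(a) = log_5(125) = 3.
f(n) = 9n^3 = Θ(n^3). Case 2: S(n) = Θ(n^3 log n).

Case 2: S(n) = Θ(n^3 log n)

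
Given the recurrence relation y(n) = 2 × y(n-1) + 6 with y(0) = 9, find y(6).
Computing step by step:
y(0) = 9
y(1) = 2 × 9 + 6 = 24
y(2) = 2 × 24 + 6 = 54
y(3) = 2 × 54 + 6 = 114
y(4) = 2 × 114 + 6 = 234
y(5) = 2 × 234 + 6 = 474
y(6) = 2 × 474 + 6 = 954

954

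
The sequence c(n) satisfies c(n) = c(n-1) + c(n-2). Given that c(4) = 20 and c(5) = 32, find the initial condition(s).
Work backwards using c(k) = c(k+2) - c(k+1):
c(3) = c(5) - c(4) = 32 - 20 = 12
c(2) = c(4) - c(3) = 20 - 12 = 8
c(1) = c(3) - c(2) = 12 - 8 = 4
c(0) = c(2) - c(1) = 8 - 4 = 4

c(0) = 4, c(1) = 4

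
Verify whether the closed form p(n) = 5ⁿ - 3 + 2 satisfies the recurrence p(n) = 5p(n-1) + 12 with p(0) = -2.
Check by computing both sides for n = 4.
From the recurrence with p(0) = -2:
  p(0) = -2, p(1) = 2, p(2) = 22, p(3) = 122, p(4) = 622
  so the recurrence gives p(4) = 622.
From the proposed closed form p(n) = 5ⁿ - 3 + 2:
  p(4) = 624.
The recurrence gives 622 but the closed form gives 624, so the closed form does not satisfy the recurrence.

No, the closed form is incorrect.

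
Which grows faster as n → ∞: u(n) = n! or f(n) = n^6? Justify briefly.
Comparing growth rates:
Growth-rate hierarchy: log n ≺ any polynomial ≺ any exponential cⁿ (c>1) ≺ n! ≺ nⁿ.
factorial dominates polynomial degree 6 asymptotically.

u(n) grows faster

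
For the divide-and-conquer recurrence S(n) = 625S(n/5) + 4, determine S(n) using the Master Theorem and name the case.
Master Theorem template: S(n) = a·S(n/b) + f(n).
Here: a=625, b=5, f(n)=4
Compute log_b(a) = log_5(625) = 4.
f(n) = 4 = O(n^(4-ε)) with ε = 4. Case 1: S(n) = Θ(n^log_b(a)) = Θ(n^4).

Case 1: S(n) = Θ(n^4)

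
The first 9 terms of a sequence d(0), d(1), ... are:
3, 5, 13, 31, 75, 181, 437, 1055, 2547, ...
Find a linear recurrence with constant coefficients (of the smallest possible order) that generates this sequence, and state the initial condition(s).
Look for the lowest-order linear relation among consecutive terms.
Observation: d(n) - 2·d(n-1) - (1)·d(n-2) = 0 holds for the shown terms, and no order-1 relation d(n) = α·d(n-1) + β fits.
Check at n=3: 2·13 + (1)·5 = 31. ✓

d(n) = 2d(n-1) + d(n-2), d(0) = 3, d(1) = 5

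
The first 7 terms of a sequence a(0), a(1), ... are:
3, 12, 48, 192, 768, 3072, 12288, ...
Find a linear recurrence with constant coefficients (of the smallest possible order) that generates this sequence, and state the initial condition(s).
Look for the lowest-order linear relation among consecutive terms.
Observation: each term is 4× the previous.
Check at n=2: 4·12 = 48. ✓

a(n) = 4 × a(n-1), a(0) = 3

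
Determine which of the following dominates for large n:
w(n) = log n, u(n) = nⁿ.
Comparing growth rates:
Growth-rate hierarchy: log n ≺ any polynomial ≺ any exponential cⁿ (c>1) ≺ n! ≺ nⁿ.
super-exponential nⁿ dominates logarithmic asymptotically.

u(n) grows faster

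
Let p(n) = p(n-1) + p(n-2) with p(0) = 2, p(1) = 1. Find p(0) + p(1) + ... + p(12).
Computing the sequence terms: 2, 1, 3, 4, 7, 11, 18, 29, 47, 76, 123, 199, 322
Adding these values together:

842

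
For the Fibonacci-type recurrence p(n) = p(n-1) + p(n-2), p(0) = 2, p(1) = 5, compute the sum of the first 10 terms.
Computing the sequence terms: 2, 5, 7, 12, 19, 31, 50, 81, 131, 212
Adding these values together:

550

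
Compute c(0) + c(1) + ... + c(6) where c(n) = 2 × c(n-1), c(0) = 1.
Computing the sequence terms: 1, 2, 4, 8, 16, 32, 64
Adding these values together:

127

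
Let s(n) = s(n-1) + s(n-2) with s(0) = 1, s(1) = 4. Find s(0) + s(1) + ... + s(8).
Computing the sequence terms: 1, 4, 5, 9, 14, 23, 37, 60, 97
Adding these values together:

250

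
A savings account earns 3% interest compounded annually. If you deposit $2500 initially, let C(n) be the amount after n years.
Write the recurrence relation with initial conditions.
Each year the balance grows by 3%, i.e. is multiplied by 1 + 3/100 = 1.03, so C(n) = 1.03 × C(n-1). The initial deposit gives C(0) = 2500.
Unrolling gives the closed form C(n) = 2500 × (1.03)ⁿ.

C(n) = 1.03 × C(n-1), C(0) = 2500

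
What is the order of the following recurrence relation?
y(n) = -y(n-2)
The order is the largest lag k for which y(n-k) appears. Here the deepest term is y(n-2), so the order is 2.

Order 2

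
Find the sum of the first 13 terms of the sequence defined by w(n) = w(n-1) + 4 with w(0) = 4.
Computing the sequence terms: 4, 8, 12, 16, 20, 24, 28, 32, 36, 40, 44, 48, 52
Adding these values together:

364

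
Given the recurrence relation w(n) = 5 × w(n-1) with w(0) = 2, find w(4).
Computing step by step:
w(0) = 2
w(1) = 5 × 2 = 10
w(2) = 5 × 10 = 50
w(3) = 5 × 50 = 250
w(4) = 5 × 250 = 1250

1250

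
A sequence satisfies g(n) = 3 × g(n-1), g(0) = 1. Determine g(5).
Computing step by step:
g(0) = 1
g(1) = 3 × 1 = 3
g(2) = 3 × 3 = 9
g(3) = 3 × 9 = 27
g(4) = 3 × 27 = 81
g(5) = 3 × 81 = 243

243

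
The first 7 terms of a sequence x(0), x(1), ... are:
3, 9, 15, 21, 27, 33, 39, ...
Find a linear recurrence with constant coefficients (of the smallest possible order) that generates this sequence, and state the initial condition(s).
Look for the lowest-order linear relation among consecutive terms.
Observation: consecutive differences are constant (= 6).
Check at n=2: 1·9 + 6 = 15. ✓

x(n) = x(n-1) + 6, x(0) = 3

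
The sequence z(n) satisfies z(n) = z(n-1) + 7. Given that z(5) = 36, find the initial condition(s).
z(5) = z(0) + 5·7, so z(0) = 36 - 35 = 1.

z(0) = 1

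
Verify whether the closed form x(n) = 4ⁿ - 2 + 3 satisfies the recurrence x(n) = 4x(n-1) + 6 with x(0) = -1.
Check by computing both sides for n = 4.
From the recurrence with x(0) = -1:
  x(0) = -1, x(1) = 2, x(2) = 14, x(3) = 62, x(4) = 254
  so the recurrence gives x(4) = 254.
From the proposed closed form x(n) = 4ⁿ - 2 + 3:
  x(4) = 257.
The recurrence gives 254 but the closed form gives 257, so the closed form does not satisfy the recurrence.

No, the closed form is incorrect.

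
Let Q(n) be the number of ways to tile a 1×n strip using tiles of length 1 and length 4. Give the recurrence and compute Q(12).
Condition on the last tile: it has length 1 (leaving a 1×(n-1) strip) or length 4 (leaving a 1×(n-4) strip), so Q(n) = Q(n-1) + Q(n-4) (order-4 linear recurrence).
For 0 ≤ i < 4 only unit tiles fit, so Q(i) = 1.
Iterating the recurrence: Q(4) = 2, Q(5) = 3, Q(6) = 4, Q(7) = 5, Q(8) = 7, Q(9) = 10, Q(10) = 14, Q(11) = 19, Q(12) = 26.

Q(n) = Q(n-1) + Q(n-4), with Q(i) = 1 for 0 ≤ i < 4; Q(12) = 26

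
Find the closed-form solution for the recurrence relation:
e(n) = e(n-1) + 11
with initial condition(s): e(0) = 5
Recurrence: e(n) = e(n-1) + 11, initial: e(0) = 5.
Each step adds 11, so e(n) = e(0) + 11n = 11n + 5.

e(n) = 11n + 5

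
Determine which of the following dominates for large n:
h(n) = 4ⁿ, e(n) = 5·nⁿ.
Comparing growth rates:
Growth-rate hierarchy: log n ≺ any polynomial ≺ any exponential cⁿ (c>1) ≺ n! ≺ nⁿ.
super-exponential nⁿ dominates exponential base 4 asymptotically.

e(n) grows faster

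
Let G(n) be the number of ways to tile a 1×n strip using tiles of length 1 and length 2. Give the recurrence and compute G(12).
Condition on the last tile: it has length 1 (leaving a 1×(n-1) strip) or length 2 (leaving a 1×(n-2) strip), so G(n) = G(n-1) + G(n-2) (order-2 linear recurrence).
For 0 ≤ i < 2 only unit tiles fit, so G(i) = 1.
Iterating the recurrence: G(2) = 2, G(3) = 3, G(4) = 5, G(5) = 8, G(6) = 13, G(7) = 21, G(8) = 34, G(9) = 55, G(10) = 89, G(11) = 144, G(12) = 233.

G(n) = G(n-1) + G(n-2), with G(i) = 1 for 0 ≤ i < 2; G(12) = 233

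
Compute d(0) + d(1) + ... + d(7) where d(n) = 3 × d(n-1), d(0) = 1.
Computing the sequence terms: 1, 3, 9, 27, 81, 243, 729, 2187
Adding these values together:

3280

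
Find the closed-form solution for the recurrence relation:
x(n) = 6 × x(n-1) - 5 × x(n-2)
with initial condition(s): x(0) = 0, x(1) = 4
Recurrence: x(n) = 6 × x(n-1) - 5 × x(n-2), initial: x(0) = 0, x(1) = 4.
Characteristic equation: r² - 6r + 5 = 0, which factors as (r - 5)(r - 1) = 0, so r = 5, 1. General solution x(n) = A·5ⁿ + B·1ⁿ. From x(0) = 0: A + B = 0. From x(1) = 4: 5A + 1B = 4. Solving gives A = 1, B = -1.

x(n) = 5ⁿ - 1ⁿ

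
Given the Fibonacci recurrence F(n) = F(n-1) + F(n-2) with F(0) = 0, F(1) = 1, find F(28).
Computing the sequence terms:
0, 1, 1, 2, 3, 5, 8, 13, 21, 34, 55, 89, 144, 233, 377, 610, 987, 1597, 2584, 4181, 6765, 10946, 17711, 28657, 46368, 75025, 121393, 196418, 317811

317811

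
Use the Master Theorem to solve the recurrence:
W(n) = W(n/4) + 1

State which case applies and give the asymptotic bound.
Master Theorem template: W(n) = a·W(n/b) + f(n).
Here: a=1, b=4, f(n)=1
Compute log_b(a) = log_4(1) = 0.
f(n) = 1 = Θ(1). Case 2: W(n) = Θ(log n).

Case 2: W(n) = Θ(log n)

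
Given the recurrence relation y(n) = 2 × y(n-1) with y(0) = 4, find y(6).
Computing step by step:
y(0) = 4
y(1) = 2 × 4 = 8
y(2) = 2 × 8 = 16
y(3) = 2 × 16 = 32
y(4) = 2 × 32 = 64
y(5) = 2 × 64 = 128
y(6) = 2 × 128 = 256

256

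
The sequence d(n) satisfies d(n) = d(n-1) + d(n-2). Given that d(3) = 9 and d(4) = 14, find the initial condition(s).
Work backwards using d(k) = d(k+2) - d(k+1):
d(2) = d(4) - d(3) = 14 - 9 = 5
d(1) = d(3) - d(2) = 9 - 5 = 4
d(0) = d(2) - d(1) = 5 - 4 = 1

d(0) = 1, d(1) = 4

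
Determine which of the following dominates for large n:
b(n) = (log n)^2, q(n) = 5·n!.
Comparing growth rates:
Growth-rate hierarchy: log n ≺ any polynomial ≺ any exponential cⁿ (c>1) ≺ n! ≺ nⁿ.
factorial dominates polylogarithmic (log n)^2 asymptotically.

q(n) grows faster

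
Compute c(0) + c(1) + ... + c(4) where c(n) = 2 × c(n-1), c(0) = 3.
Computing the sequence terms: 3, 6, 12, 24, 48
Adding these values together:

93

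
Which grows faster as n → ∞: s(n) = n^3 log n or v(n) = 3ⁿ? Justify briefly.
Comparing growth rates:
Growth-rate hierarchy: log n ≺ any polynomial ≺ any exponential cⁿ (c>1) ≺ n! ≺ nⁿ.
exponential base 3 dominates polynomial degree 3 (with log factor) asymptotically.

v(n) grows faster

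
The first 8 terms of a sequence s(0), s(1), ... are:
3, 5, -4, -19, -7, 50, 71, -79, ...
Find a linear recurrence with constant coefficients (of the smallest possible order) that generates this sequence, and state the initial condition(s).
Look for the lowest-order linear relation among consecutive terms.
Observation: s(n) - 1·s(n-1) - (-3)·s(n-2) = 0 holds for the shown terms, and no order-1 relation s(n) = α·s(n-1) + β fits.
Check at n=3: 1·-4 + (-3)·5 = -19. ✓

s(n) = s(n-1) - 3s(n-2), s(0) = 3, s(1) = 5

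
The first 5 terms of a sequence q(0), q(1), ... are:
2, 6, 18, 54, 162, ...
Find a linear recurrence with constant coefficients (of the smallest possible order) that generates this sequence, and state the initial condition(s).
Look for the lowest-order linear relation among consecutive terms.
Observation: each term is 3× the previous.
Check at n=2: 3·6 = 18. ✓

q(n) = 3 × q(n-1), q(0) = 2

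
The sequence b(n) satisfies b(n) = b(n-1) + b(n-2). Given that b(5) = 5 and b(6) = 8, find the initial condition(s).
Work backwards using b(k) = b(k+2) - b(k+1):
b(4) = b(6) - b(5) = 8 - 5 = 3
b(3) = b(5) - b(4) = 5 - 3 = 2
b(2) = b(4) - b(3) = 3 - 2 = 1
b(1) = b(3) - b(2) = 2 - 1 = 1
b(0) = b(2) - b(1) = 1 - 1 = 0

b(0) = 0, b(1) = 1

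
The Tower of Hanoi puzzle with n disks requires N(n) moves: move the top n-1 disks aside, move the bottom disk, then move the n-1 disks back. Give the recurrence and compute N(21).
Moving n disks = move the top n-1 disks aside (N(n-1) moves) + move the largest disk (1 move) + move the n-1 disks back on top (N(n-1) moves), so N(n) = 2N(n-1) + 1, with N(1) = 1 (a single disk takes one move).
First terms: 1, 3, 7, 15, 31, 63, … — each is one less than a power of 2. Indeed N(n) + 1 = 2(N(n-1) + 1) with N(1) + 1 = 2, so N(n) + 1 = 2ⁿ and N(n) = 2ⁿ - 1.
Hence N(21) = 2^21 - 1 = 2097152 - 1 = 2097151.

N(n) = 2N(n-1) + 1, N(1) = 1; N(21) = 2097151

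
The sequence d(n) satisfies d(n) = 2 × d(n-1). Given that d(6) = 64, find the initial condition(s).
In general d(n) = 2ⁿ · d(0). At n = 6: d(0) = d(6) / 2^6 = 64 / 64 = 1.

d(0) = 1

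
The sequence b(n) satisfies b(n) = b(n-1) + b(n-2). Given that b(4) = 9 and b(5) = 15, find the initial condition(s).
Work backwards using b(k) = b(k+2) - b(k+1):
b(3) = b(5) - b(4) = 15 - 9 = 6
b(2) = b(4) - b(3) = 9 - 6 = 3
b(1) = b(3) - b(2) = 6 - 3 = 3
b(0) = b(2) - b(1) = 3 - 3 = 0

b(0) = 0, b(1) = 3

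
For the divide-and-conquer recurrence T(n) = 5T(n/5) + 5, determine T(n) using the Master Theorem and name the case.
Master Theorem template: T(n) = a·T(n/b) + f(n).
Here: a=5, b=5, f(n)=5
Compute log_b(a) = log_5(5) = 1.
f(n) = 5 = O(n^(1-ε)) with ε = 1. Case 1: T(n) = Θ(n^log_b(a)) = Θ(n).

Case 1: T(n) = Θ(n)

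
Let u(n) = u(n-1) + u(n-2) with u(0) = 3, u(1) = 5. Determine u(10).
Computing the sequence terms:
3, 5, 8, 13, 21, 34, 55, 89, 144, 233, 377

377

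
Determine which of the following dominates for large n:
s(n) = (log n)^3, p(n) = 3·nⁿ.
Comparing growth rates:
Growth-rate hierarchy: log n ≺ any polynomial ≺ any exponential cⁿ (c>1) ≺ n! ≺ nⁿ.
super-exponential nⁿ dominates polylogarithmic (log n)^3 asymptotically.

p(n) grows faster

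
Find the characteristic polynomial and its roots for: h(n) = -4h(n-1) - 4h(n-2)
Substitute h(n) = rⁿ and divide through by rⁿ⁻²: r² + 4r + 4 = 0
Factor: (r + 2)² = 0, so r = -2 (double root).
General solution: h(n) = (A + Bn)·(-2)ⁿ

Characteristic: r² + 4r + 4 = 0, Roots: r = -2 (double root)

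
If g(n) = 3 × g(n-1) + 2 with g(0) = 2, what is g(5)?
Computing step by step:
g(0) = 2
g(1) = 3 × 2 + 2 = 8
g(2) = 3 × 8 + 2 = 26
g(3) = 3 × 26 + 2 = 80
g(4) = 3 × 80 + 2 = 242
g(5) = 3 × 242 + 2 = 728

728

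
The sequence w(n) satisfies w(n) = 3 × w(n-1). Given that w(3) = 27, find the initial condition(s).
In general w(n) = 3ⁿ · w(0). At n = 3: w(0) = w(3) / 3^3 = 27 / 27 = 1.

w(0) = 1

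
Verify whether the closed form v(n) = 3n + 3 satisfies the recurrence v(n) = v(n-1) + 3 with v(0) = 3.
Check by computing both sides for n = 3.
From the recurrence with v(0) = 3:
  v(0) = 3, v(1) = 6, v(2) = 9, v(3) = 12
  so the recurrence gives v(3) = 12.
From the proposed closed form v(n) = 3n + 3:
  v(3) = 12.
Both sides give 12 at n = 3, and the initial condition(s) match, so the closed form is consistent.

Yes, the closed form is correct.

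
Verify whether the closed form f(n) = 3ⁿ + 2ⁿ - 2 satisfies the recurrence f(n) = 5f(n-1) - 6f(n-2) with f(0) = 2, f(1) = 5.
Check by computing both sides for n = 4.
From the recurrence with f(0) = 2, f(1) = 5:
  f(0) = 2, f(1) = 5, f(2) = 13, f(3) = 35, f(4) = 97
  so the recurrence gives f(4) = 97.
From the proposed closed form f(n) = 3ⁿ + 2ⁿ - 2:
  f(4) = 95.
The recurrence gives 97 but the closed form gives 95, so the closed form does not satisfy the recurrence.

No, the closed form is incorrect.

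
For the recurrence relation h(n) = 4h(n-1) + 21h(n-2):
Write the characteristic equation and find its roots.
Substitute h(n) = rⁿ and divide through by rⁿ⁻²: r² - 4r - 21 = 0
Factor: (r + 3)(r - 7) = 0, so r = -3, 7.
General solution: h(n) = A·(-3)ⁿ + B·7ⁿ

Characteristic: r² - 4r - 21 = 0, Roots: r = -3, 7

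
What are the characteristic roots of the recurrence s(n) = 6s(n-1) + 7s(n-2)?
Substitute s(n) = rⁿ and divide through by rⁿ⁻²: r² - 6r - 7 = 0
Factor: (r + 1)(r - 7) = 0, so r = -1, 7.
General solution: s(n) = A·(-1)ⁿ + B·7ⁿ

Characteristic: r² - 6r - 7 = 0, Roots: r = -1, 7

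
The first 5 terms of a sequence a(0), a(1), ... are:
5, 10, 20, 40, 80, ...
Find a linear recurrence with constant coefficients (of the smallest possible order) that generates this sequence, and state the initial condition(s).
Look for the lowest-order linear relation among consecutive terms.
Observation: each term is 2× the previous.
Check at n=2: 2·10 = 20. ✓

a(n) = 2 × a(n-1), a(0) = 5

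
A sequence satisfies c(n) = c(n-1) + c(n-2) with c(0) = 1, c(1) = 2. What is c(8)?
Computing the sequence terms:
1, 2, 3, 5, 8, 13, 21, 34, 55

55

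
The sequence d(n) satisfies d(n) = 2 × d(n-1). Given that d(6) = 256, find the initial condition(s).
In general d(n) = 2ⁿ · d(0). At n = 6: d(0) = d(6) / 2^6 = 256 / 64 = 4.

d(0) = 4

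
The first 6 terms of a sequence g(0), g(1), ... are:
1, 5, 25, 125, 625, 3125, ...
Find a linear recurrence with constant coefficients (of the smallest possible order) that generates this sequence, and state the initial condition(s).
Look for the lowest-order linear relation among consecutive terms.
Observation: each term is 5× the previous.
Check at n=2: 5·5 = 25. ✓

g(n) = 5 × g(n-1), g(0) = 1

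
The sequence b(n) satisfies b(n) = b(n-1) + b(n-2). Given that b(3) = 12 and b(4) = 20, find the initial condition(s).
Work backwards using b(k) = b(k+2) - b(k+1):
b(2) = b(4) - b(3) = 20 - 12 = 8
b(1) = b(3) - b(2) = 12 - 8 = 4
b(0) = b(2) - b(1) = 8 - 4 = 4

b(0) = 4, b(1) = 4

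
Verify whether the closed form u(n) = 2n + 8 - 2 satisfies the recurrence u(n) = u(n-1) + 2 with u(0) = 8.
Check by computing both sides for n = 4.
From the recurrence with u(0) = 8:
  u(0) = 8, u(1) = 10, u(2) = 12, u(3) = 14, u(4) = 16
  so the recurrence gives u(4) = 16.
From the proposed closed form u(n) = 2n + 8 - 2:
  u(4) = 14.
The recurrence gives 16 but the closed form gives 14, so the closed form does not satisfy the recurrence.

No, the closed form is incorrect.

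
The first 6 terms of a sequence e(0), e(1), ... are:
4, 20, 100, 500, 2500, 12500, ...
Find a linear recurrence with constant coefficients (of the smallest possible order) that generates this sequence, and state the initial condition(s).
Look for the lowest-order linear relation among consecutive terms.
Observation: each term is 5× the previous.
Check at n=2: 5·20 = 100. ✓

e(n) = 5 × e(n-1), e(0) = 4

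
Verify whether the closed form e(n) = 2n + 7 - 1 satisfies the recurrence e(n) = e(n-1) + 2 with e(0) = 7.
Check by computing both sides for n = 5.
From the recurrence with e(0) = 7:
  e(0) = 7, e(1) = 9, e(2) = 11, e(3) = 13, e(4) = 15, e(5) = 17
  so the recurrence gives e(5) = 17.
From the proposed closed form e(n) = 2n + 7 - 1:
  e(5) = 16.
The recurrence gives 17 but the closed form gives 16, so the closed form does not satisfy the recurrence.

No, the closed form is incorrect.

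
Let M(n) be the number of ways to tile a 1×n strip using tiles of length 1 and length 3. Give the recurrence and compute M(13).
Condition on the last tile: it has length 1 (leaving a 1×(n-1) strip) or length 3 (leaving a 1×(n-3) strip), so M(n) = M(n-1) + M(n-3) (order-3 linear recurrence).
For 0 ≤ i < 3 only unit tiles fit, so M(i) = 1.
Iterating the recurrence: M(3) = 2, M(4) = 3, M(5) = 4, M(6) = 6, M(7) = 9, M(8) = 13, M(9) = 19, M(10) = 28, M(11) = 41, M(12) = 60, M(13) = 88.

M(n) = M(n-1) + M(n-3), with M(i) = 1 for 0 ≤ i < 3; M(13) = 88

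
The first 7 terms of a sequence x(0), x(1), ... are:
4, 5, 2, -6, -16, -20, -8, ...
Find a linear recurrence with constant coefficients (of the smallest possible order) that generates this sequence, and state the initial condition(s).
Look for the lowest-order linear relation among consecutive terms.
Observation: x(n) - 2·x(n-1) - (-2)·x(n-2) = 0 holds for the shown terms, and no order-1 relation x(n) = α·x(n-1) + β fits.
Check at n=3: 2·2 + (-2)·5 = -6. ✓

x(n) = 2x(n-1) - 2x(n-2), x(0) = 4, x(1) = 5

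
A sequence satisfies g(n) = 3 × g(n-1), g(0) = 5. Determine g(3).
Computing step by step:
g(0) = 5
g(1) = 3 × 5 = 15
g(2) = 3 × 15 = 45
g(3) = 3 × 45 = 135

135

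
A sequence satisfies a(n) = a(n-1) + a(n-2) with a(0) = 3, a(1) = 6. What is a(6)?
Computing the sequence terms:
3, 6, 9, 15, 24, 39, 63

63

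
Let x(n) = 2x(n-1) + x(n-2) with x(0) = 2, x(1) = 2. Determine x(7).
Computing the sequence terms:
2, 2, 6, 14, 34, 82, 198, 478

478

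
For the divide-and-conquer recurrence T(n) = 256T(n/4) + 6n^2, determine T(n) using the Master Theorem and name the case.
Master Theorem template: T(n) = a·T(n/b) + f(n).
Here: a=256, b=4, f(n)=6n^2
Compute log_b(a) = log_4(256) = 4.
f(n) = 6n^2 = O(n^(4-ε)) with ε = 2. Case 1: T(n) = Θ(n^log_b(a)) = Θ(n^4).

Case 1: T(n) = Θ(n^4)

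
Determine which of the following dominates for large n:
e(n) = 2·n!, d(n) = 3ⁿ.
Comparing growth rates:
Growth-rate hierarchy: log n ≺ any polynomial ≺ any exponential cⁿ (c>1) ≺ n! ≺ nⁿ.
factorial dominates exponential base 3 asymptotically.

e(n) grows faster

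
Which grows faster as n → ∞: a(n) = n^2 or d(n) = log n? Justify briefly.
Comparing growth rates:
Growth-rate hierarchy: log n ≺ any polynomial ≺ any exponential cⁿ (c>1) ≺ n! ≺ nⁿ.
polynomial degree 2 dominates logarithmic asymptotically.

a(n) grows faster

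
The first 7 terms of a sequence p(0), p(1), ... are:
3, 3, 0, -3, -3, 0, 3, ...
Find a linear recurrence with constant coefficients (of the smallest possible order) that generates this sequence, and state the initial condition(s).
Look for the lowest-order linear relation among consecutive terms.
Observation: p(n) - 1·p(n-1) - (-1)·p(n-2) = 0 holds for the shown terms, and no order-1 relation p(n) = α·p(n-1) + β fits.
Check at n=3: 1·0 + (-1)·3 = -3. ✓

p(n) = p(n-1) - p(n-2), p(0) = 3, p(1) = 3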